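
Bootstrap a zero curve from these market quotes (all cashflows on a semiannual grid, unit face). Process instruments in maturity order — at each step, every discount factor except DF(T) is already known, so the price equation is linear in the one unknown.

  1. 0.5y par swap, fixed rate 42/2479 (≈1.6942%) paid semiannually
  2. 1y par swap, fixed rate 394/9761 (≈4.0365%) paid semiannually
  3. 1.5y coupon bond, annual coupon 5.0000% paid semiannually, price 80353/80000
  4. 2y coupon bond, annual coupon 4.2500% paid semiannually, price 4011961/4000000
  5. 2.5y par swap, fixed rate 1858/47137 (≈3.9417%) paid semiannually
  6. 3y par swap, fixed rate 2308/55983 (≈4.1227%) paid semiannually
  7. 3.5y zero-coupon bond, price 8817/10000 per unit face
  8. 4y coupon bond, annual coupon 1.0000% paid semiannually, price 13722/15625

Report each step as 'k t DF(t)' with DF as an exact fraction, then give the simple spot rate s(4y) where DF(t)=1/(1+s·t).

step 1 [0.5y] swap r/2=21/2479: DF=(1 − 21/2479·(0))/(1+21/2479) = 2479/2500 ≈ 0.991600
step 2 [1y] swap r/2=197/9761: DF=(1 − 197/9761·(0.991600))/(1+197/9761) = 4803/5000 ≈ 0.960600
step 3 [1.5y] bond c/2=1/40: DF=(80353/80000 − 1/40·(0.991600+0.960600))/(1+1/40) = 9323/10000 ≈ 0.932300
step 4 [2y] bond c/2=17/800: DF=(4011961/4000000 − 17/800·(0.991600+0.960600+0.932300))/(1+17/800) = 9221/10000 ≈ 0.922100
step 5 [2.5y] swap r/2=929/47137: DF=(1 − 929/47137·(0.991600+0.960600+0.932300+0.922100))/(1+929/47137) = 9071/10000 ≈ 0.907100
step 6 [3y] swap r/2=1154/55983: DF=(1 − 1154/55983·(0.991600+0.960600+0.932300+0.922100+0.907100))/(1+1154/55983) = 4423/5000 ≈ 0.884600
step 7 [3.5y] zero: DF = P = 8817/10000 ≈ 0.881700
step 8 [4y] bond c/2=1/200: DF=(13722/15625 − 1/200·(0.991600+0.960600+0.932300+0.922100+0.907100+0.884600+0.881700))/(1+1/200) = 526/625 ≈ 0.841600

1 1/2 2479/2500
2 1 4803/5000
3 3/2 9323/10000
4 2 9221/10000
5 5/2 9071/10000
6 3 4423/5000
7 7/2 8817/10000
8 4 526/625
s(4y) = (1/(526/625) − 1)/(4) = 99/2104 ≈ 4.7053%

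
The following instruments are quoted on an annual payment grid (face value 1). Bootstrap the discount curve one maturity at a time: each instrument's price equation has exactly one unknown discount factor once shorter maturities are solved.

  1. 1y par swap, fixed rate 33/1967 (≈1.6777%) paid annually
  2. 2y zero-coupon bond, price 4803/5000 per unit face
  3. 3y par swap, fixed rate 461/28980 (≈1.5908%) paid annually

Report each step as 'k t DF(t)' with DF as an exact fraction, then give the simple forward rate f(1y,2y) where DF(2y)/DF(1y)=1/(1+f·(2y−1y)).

1 1 1967/2000
2 2 4803/5000
3 3 9539/10000
f(1y,2y) = ((1967/2000)/(4803/5000) − 1)/(1) = 229/9606 ≈ 2.3839%

step 1 [1y] swap r/1=33/1967: DF=(1 − 33/1967·(0))/(1+33/1967) = 1967/2000 ≈ 0.983500
step 2 [2y] zero: DF = P = 4803/5000 ≈ 0.960600
step 3 [3y] swap r/1=461/28980: DF=(1 − 461/28980·(0.983500+0.960600))/(1+461/28980) = 9539/10000 ≈ 0.953900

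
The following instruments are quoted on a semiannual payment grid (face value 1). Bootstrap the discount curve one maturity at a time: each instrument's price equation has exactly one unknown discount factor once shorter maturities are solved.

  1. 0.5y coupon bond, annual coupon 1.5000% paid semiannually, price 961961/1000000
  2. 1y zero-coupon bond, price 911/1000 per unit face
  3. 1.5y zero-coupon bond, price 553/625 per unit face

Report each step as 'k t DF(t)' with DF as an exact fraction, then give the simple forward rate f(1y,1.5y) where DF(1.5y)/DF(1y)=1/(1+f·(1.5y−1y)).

1 1/2 2387/2500
2 1 911/1000
3 3/2 553/625
f(1y,1.5y) = ((911/1000)/(553/625) − 1)/(1/2) = 131/2212 ≈ 5.9222%

step 1 [0.5y] bond c/2=3/400: DF=(961961/1000000 − 3/400·(0))/(1+3/400) = 2387/2500 ≈ 0.954800
step 2 [1y] zero: DF = P = 911/1000 ≈ 0.911000
step 3 [1.5y] zero: DF = P = 553/625 ≈ 0.884800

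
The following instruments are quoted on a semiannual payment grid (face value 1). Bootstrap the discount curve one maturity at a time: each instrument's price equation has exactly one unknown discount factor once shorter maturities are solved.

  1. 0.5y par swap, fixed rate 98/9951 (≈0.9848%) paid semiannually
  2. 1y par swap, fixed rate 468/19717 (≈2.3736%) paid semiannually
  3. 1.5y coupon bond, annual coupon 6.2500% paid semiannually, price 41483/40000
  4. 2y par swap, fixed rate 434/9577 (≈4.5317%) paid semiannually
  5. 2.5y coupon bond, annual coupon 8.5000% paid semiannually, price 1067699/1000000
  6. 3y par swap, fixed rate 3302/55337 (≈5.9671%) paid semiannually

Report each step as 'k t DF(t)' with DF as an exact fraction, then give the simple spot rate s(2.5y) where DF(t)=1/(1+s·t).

1 1/2 9951/10000
2 1 4883/5000
3 3/2 9459/10000
4 2 2283/2500
5 5/2 217/250
6 3 8349/10000
s(2.5y) = (1/(217/250) − 1)/(5/2) = 66/1085 ≈ 6.0829%

step 1 [0.5y] swap r/2=49/9951: DF=(1 − 49/9951·(0))/(1+49/9951) = 9951/10000 ≈ 0.995100
step 2 [1y] swap r/2=234/19717: DF=(1 − 234/19717·(0.995100))/(1+234/19717) = 4883/5000 ≈ 0.976600
step 3 [1.5y] bond c/2=1/32: DF=(41483/40000 − 1/32·(0.995100+0.976600))/(1+1/32) = 9459/10000 ≈ 0.945900
step 4 [2y] swap r/2=217/9577: DF=(1 − 217/9577·(0.995100+0.976600+0.945900))/(1+217/9577) = 2283/2500 ≈ 0.913200
step 5 [2.5y] bond c/2=17/400: DF=(1067699/1000000 − 17/400·(0.995100+0.976600+0.945900+0.913200))/(1+17/400) = 217/250 ≈ 0.868000
step 6 [3y] swap r/2=1651/55337: DF=(1 − 1651/55337·(0.995100+0.976600+0.945900+0.913200+0.868000))/(1+1651/55337) = 8349/10000 ≈ 0.834900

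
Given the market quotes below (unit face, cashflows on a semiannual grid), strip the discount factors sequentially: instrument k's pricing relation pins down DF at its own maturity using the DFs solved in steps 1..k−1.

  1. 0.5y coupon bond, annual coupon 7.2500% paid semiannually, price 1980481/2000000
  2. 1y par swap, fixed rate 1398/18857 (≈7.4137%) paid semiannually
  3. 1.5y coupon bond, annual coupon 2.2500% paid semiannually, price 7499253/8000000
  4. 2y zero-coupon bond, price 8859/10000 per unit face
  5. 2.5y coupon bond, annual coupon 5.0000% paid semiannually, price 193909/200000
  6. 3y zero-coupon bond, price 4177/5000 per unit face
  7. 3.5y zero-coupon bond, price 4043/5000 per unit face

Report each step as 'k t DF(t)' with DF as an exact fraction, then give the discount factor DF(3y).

1 1/2 2389/2500
2 1 9301/10000
3 3/2 453/500
4 2 8859/10000
5 5/2 4281/5000
6 3 4177/5000
7 7/2 4043/5000
DF(3y) = 4177/5000 ≈ 0.835400

step 1 [0.5y] bond c/2=29/800: DF=(1980481/2000000 − 29/800·(0))/(1+29/800) = 2389/2500 ≈ 0.955600
step 2 [1y] swap r/2=699/18857: DF=(1 − 699/18857·(0.955600))/(1+699/18857) = 9301/10000 ≈ 0.930100
step 3 [1.5y] bond c/2=9/800: DF=(7499253/8000000 − 9/800·(0.955600+0.930100))/(1+9/800) = 453/500 ≈ 0.906000
step 4 [2y] zero: DF = P = 8859/10000 ≈ 0.885900
step 5 [2.5y] bond c/2=1/40: DF=(193909/200000 − 1/40·(0.955600+0.930100+0.906000+0.885900))/(1+1/40) = 4281/5000 ≈ 0.856200
step 6 [3y] zero: DF = P = 4177/5000 ≈ 0.835400
step 7 [3.5y] zero: DF = P = 4043/5000 ≈ 0.808600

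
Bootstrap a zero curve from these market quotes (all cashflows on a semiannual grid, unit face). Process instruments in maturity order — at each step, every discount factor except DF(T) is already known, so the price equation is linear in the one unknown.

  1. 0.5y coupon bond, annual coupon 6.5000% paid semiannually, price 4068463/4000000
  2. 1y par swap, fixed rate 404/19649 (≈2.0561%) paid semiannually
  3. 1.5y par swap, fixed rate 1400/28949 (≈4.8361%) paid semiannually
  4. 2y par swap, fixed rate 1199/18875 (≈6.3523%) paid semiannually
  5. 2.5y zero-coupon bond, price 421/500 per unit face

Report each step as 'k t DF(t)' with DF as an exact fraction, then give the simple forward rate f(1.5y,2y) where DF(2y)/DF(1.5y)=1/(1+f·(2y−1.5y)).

1 1/2 9851/10000
2 1 4899/5000
3 3/2 93/100
4 2 8801/10000
5 5/2 421/500
f(1.5y,2y) = ((93/100)/(8801/10000) − 1)/(1/2) = 998/8801 ≈ 11.3396%

step 1 [0.5y] bond c/2=13/400: DF=(4068463/4000000 − 13/400·(0))/(1+13/400) = 9851/10000 ≈ 0.985100
step 2 [1y] swap r/2=202/19649: DF=(1 − 202/19649·(0.985100))/(1+202/19649) = 4899/5000 ≈ 0.979800
step 3 [1.5y] swap r/2=700/28949: DF=(1 − 700/28949·(0.985100+0.979800))/(1+700/28949) = 93/100 ≈ 0.930000
step 4 [2y] swap r/2=1199/37750: DF=(1 − 1199/37750·(0.985100+0.979800+0.930000))/(1+1199/37750) = 8801/10000 ≈ 0.880100
step 5 [2.5y] zero: DF = P = 421/500 ≈ 0.842000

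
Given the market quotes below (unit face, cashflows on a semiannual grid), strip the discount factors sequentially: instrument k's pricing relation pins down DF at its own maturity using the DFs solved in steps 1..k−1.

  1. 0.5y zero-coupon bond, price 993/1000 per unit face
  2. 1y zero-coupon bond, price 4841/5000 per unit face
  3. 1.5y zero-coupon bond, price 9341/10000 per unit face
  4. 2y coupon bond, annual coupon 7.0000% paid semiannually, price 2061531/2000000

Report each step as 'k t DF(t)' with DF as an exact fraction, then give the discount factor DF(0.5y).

step 1 [0.5y] zero: DF = P = 993/1000 ≈ 0.993000
step 2 [1y] zero: DF = P = 4841/5000 ≈ 0.968200
step 3 [1.5y] zero: DF = P = 9341/10000 ≈ 0.934100
step 4 [2y] bond c/2=7/200: DF=(2061531/2000000 − 7/200·(0.993000+0.968200+0.934100))/(1+7/200) = 449/500 ≈ 0.898000

1 1/2 993/1000
2 1 4841/5000
3 3/2 9341/10000
4 2 449/500
DF(0.5y) = 993/1000 ≈ 0.993000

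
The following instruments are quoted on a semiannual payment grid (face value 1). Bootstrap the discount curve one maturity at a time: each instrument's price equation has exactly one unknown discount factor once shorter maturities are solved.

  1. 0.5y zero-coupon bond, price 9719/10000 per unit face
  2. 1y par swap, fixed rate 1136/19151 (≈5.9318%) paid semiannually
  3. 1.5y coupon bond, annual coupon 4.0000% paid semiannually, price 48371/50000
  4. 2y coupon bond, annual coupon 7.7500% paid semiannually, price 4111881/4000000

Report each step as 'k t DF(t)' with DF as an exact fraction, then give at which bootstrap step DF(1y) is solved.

step 1 [0.5y] zero: DF = P = 9719/10000 ≈ 0.971900
step 2 [1y] swap r/2=568/19151: DF=(1 − 568/19151·(0.971900))/(1+568/19151) = 1179/1250 ≈ 0.943200
step 3 [1.5y] bond c/2=1/50: DF=(48371/50000 − 1/50·(0.971900+0.943200))/(1+1/50) = 9109/10000 ≈ 0.910900
step 4 [2y] bond c/2=31/800: DF=(4111881/4000000 − 31/800·(0.971900+0.943200+0.910900))/(1+31/800) = 4421/5000 ≈ 0.884200

1 1/2 9719/10000
2 1 1179/1250
3 3/2 9109/10000
4 2 4421/5000
DF(1y) is solved at step 2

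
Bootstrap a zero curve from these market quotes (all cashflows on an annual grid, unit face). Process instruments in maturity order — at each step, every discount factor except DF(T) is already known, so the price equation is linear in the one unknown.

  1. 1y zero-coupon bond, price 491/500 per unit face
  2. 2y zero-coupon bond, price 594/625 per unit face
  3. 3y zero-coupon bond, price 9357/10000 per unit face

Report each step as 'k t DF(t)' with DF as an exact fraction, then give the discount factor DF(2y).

1 1 491/500
2 2 594/625
3 3 9357/10000
DF(2y) = 594/625 ≈ 0.950400

step 1 [1y] zero: DF = P = 491/500 ≈ 0.982000
step 2 [2y] zero: DF = P = 594/625 ≈ 0.950400
step 3 [3y] zero: DF = P = 9357/10000 ≈ 0.935700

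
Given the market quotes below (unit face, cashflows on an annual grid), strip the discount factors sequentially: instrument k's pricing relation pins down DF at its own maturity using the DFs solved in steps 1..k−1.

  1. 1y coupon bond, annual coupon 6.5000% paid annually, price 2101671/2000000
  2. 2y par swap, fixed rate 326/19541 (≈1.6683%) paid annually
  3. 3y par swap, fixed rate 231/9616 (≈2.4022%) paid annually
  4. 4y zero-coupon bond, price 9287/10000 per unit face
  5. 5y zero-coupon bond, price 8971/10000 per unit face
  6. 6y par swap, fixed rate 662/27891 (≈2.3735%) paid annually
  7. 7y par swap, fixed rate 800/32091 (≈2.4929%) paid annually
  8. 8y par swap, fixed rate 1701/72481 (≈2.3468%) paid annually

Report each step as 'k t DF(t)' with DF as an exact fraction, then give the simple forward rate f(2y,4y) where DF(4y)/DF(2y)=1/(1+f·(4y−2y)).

step 1 [1y] bond c/1=13/200: DF=(2101671/2000000 − 13/200·(0))/(1+13/200) = 9867/10000 ≈ 0.986700
step 2 [2y] swap r/1=326/19541: DF=(1 − 326/19541·(0.986700))/(1+326/19541) = 4837/5000 ≈ 0.967400
step 3 [3y] swap r/1=231/9616: DF=(1 − 231/9616·(0.986700+0.967400))/(1+231/9616) = 9307/10000 ≈ 0.930700
step 4 [4y] zero: DF = P = 9287/10000 ≈ 0.928700
step 5 [5y] zero: DF = P = 8971/10000 ≈ 0.897100
step 6 [6y] swap r/1=662/27891: DF=(1 − 662/27891·(0.986700+0.967400+0.930700+0.928700+0.897100))/(1+662/27891) = 2169/2500 ≈ 0.867600
step 7 [7y] swap r/1=800/32091: DF=(1 − 800/32091·(0.986700+0.967400+0.930700+0.928700+0.897100+0.867600))/(1+800/32091) = 21/25 ≈ 0.840000
step 8 [8y] swap r/1=1701/72481: DF=(1 − 1701/72481·(0.986700+0.967400+0.930700+0.928700+0.897100+0.867600+0.840000))/(1+1701/72481) = 8299/10000 ≈ 0.829900

1 1 9867/10000
2 2 4837/5000
3 3 9307/10000
4 4 9287/10000
5 5 8971/10000
6 6 2169/2500
7 7 21/25
8 8 8299/10000
f(2y,4y) = ((4837/5000)/(9287/10000) − 1)/(2) = 387/18574 ≈ 2.0836%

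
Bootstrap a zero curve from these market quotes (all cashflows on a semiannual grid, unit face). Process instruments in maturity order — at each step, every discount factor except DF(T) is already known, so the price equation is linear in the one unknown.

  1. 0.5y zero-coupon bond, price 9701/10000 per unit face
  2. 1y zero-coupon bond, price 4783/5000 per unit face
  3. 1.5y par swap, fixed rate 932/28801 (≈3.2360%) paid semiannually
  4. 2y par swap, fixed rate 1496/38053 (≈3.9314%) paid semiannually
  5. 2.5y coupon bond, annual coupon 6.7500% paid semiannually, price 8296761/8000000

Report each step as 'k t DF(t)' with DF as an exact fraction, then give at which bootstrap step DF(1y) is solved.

1 1/2 9701/10000
2 1 4783/5000
3 3/2 4767/5000
4 2 2313/2500
5 5/2 879/1000
DF(1y) is solved at step 2

step 1 [0.5y] zero: DF = P = 9701/10000 ≈ 0.970100
step 2 [1y] zero: DF = P = 4783/5000 ≈ 0.956600
step 3 [1.5y] swap r/2=466/28801: DF=(1 − 466/28801·(0.970100+0.956600))/(1+466/28801) = 4767/5000 ≈ 0.953400
step 4 [2y] swap r/2=748/38053: DF=(1 − 748/38053·(0.970100+0.956600+0.953400))/(1+748/38053) = 2313/2500 ≈ 0.925200
step 5 [2.5y] bond c/2=27/800: DF=(8296761/8000000 − 27/800·(0.970100+0.956600+0.953400+0.925200))/(1+27/800) = 879/1000 ≈ 0.879000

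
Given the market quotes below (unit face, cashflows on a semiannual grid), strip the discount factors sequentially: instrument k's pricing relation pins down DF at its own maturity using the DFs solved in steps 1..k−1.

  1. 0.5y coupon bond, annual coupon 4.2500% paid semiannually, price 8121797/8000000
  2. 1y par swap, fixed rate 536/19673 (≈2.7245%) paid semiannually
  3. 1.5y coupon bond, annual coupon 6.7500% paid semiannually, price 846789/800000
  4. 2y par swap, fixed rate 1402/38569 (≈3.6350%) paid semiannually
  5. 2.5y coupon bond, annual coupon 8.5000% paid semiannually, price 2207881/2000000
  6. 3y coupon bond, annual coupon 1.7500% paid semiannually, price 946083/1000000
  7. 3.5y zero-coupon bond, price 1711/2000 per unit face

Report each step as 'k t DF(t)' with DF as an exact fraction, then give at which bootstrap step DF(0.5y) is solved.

1 1/2 9941/10000
2 1 2433/2500
3 3/2 9597/10000
4 2 9299/10000
5 5/2 9017/10000
6 3 4483/5000
7 7/2 1711/2000
DF(0.5y) is solved at step 1

step 1 [0.5y] bond c/2=17/800: DF=(8121797/8000000 − 17/800·(0))/(1+17/800) = 9941/10000 ≈ 0.994100
step 2 [1y] swap r/2=268/19673: DF=(1 − 268/19673·(0.994100))/(1+268/19673) = 2433/2500 ≈ 0.973200
step 3 [1.5y] bond c/2=27/800: DF=(846789/800000 − 27/800·(0.994100+0.973200))/(1+27/800) = 9597/10000 ≈ 0.959700
step 4 [2y] swap r/2=701/38569: DF=(1 − 701/38569·(0.994100+0.973200+0.959700))/(1+701/38569) = 9299/10000 ≈ 0.929900
step 5 [2.5y] bond c/2=17/400: DF=(2207881/2000000 − 17/400·(0.994100+0.973200+0.959700+0.929900))/(1+17/400) = 9017/10000 ≈ 0.901700
step 6 [3y] bond c/2=7/800: DF=(946083/1000000 − 7/800·(0.994100+0.973200+0.959700+0.929900+0.901700))/(1+7/800) = 4483/5000 ≈ 0.896600
step 7 [3.5y] zero: DF = P = 1711/2000 ≈ 0.855500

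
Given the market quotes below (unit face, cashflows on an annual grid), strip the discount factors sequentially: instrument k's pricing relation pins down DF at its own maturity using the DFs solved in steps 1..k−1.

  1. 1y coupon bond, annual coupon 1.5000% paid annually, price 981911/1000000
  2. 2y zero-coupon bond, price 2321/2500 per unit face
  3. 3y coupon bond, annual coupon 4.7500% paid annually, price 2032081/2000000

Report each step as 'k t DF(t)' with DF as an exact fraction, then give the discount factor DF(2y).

1 1 4837/5000
2 2 2321/2500
3 3 221/250
DF(2y) = 2321/2500 ≈ 0.928400

step 1 [1y] bond c/1=3/200: DF=(981911/1000000 − 3/200·(0))/(1+3/200) = 4837/5000 ≈ 0.967400
step 2 [2y] zero: DF = P = 2321/2500 ≈ 0.928400
step 3 [3y] bond c/1=19/400: DF=(2032081/2000000 − 19/400·(0.967400+0.928400))/(1+19/400) = 221/250 ≈ 0.884000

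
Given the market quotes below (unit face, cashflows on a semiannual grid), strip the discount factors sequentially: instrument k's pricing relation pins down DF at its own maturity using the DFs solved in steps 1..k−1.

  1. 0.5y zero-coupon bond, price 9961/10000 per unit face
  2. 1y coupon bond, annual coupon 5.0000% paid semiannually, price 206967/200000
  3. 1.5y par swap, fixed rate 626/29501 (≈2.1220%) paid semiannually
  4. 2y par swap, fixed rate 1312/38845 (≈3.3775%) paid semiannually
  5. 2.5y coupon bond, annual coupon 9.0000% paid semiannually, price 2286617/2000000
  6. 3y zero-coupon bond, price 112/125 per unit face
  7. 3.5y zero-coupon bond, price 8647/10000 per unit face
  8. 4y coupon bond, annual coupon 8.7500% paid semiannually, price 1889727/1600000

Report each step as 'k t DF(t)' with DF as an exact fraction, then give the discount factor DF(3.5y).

step 1 [0.5y] zero: DF = P = 9961/10000 ≈ 0.996100
step 2 [1y] bond c/2=1/40: DF=(206967/200000 − 1/40·(0.996100))/(1+1/40) = 9853/10000 ≈ 0.985300
step 3 [1.5y] swap r/2=313/29501: DF=(1 − 313/29501·(0.996100+0.985300))/(1+313/29501) = 9687/10000 ≈ 0.968700
step 4 [2y] swap r/2=656/38845: DF=(1 − 656/38845·(0.996100+0.985300+0.968700))/(1+656/38845) = 584/625 ≈ 0.934400
step 5 [2.5y] bond c/2=9/200: DF=(2286617/2000000 − 9/200·(0.996100+0.985300+0.968700+0.934400))/(1+9/200) = 2317/2500 ≈ 0.926800
step 6 [3y] zero: DF = P = 112/125 ≈ 0.896000
step 7 [3.5y] zero: DF = P = 8647/10000 ≈ 0.864700
step 8 [4y] bond c/2=7/160: DF=(1889727/1600000 − 7/160·(0.996100+0.985300+0.968700+0.934400+0.926800+0.896000+0.864700))/(1+7/160) = 8561/10000 ≈ 0.856100

1 1/2 9961/10000
2 1 9853/10000
3 3/2 9687/10000
4 2 584/625
5 5/2 2317/2500
6 3 112/125
7 7/2 8647/10000
8 4 8561/10000
DF(3.5y) = 8647/10000 ≈ 0.864700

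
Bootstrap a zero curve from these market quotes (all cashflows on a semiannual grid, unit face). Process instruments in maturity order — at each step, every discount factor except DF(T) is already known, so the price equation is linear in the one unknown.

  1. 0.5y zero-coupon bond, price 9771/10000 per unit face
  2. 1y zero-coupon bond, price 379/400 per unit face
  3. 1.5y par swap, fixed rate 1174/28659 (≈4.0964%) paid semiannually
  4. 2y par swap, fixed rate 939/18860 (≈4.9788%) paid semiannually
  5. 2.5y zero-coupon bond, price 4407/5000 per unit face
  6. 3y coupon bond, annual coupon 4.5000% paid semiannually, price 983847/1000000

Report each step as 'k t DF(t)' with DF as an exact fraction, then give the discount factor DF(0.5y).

step 1 [0.5y] zero: DF = P = 9771/10000 ≈ 0.977100
step 2 [1y] zero: DF = P = 379/400 ≈ 0.947500
step 3 [1.5y] swap r/2=587/28659: DF=(1 − 587/28659·(0.977100+0.947500))/(1+587/28659) = 9413/10000 ≈ 0.941300
step 4 [2y] swap r/2=939/37720: DF=(1 − 939/37720·(0.977100+0.947500+0.941300))/(1+939/37720) = 9061/10000 ≈ 0.906100
step 5 [2.5y] zero: DF = P = 4407/5000 ≈ 0.881400
step 6 [3y] bond c/2=9/400: DF=(983847/1000000 − 9/400·(0.977100+0.947500+0.941300+0.906100+0.881400))/(1+9/400) = 4299/5000 ≈ 0.859800

1 1/2 9771/10000
2 1 379/400
3 3/2 9413/10000
4 2 9061/10000
5 5/2 4407/5000
6 3 4299/5000
DF(0.5y) = 9771/10000 ≈ 0.977100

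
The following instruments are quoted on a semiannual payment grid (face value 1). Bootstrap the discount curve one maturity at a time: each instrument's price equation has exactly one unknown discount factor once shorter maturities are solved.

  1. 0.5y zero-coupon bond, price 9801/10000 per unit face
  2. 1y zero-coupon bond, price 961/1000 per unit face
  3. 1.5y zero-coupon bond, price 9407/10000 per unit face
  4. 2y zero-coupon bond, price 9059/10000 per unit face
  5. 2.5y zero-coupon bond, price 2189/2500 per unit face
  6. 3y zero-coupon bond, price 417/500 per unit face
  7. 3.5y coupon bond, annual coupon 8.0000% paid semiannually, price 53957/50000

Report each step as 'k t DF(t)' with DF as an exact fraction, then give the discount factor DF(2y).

step 1 [0.5y] zero: DF = P = 9801/10000 ≈ 0.980100
step 2 [1y] zero: DF = P = 961/1000 ≈ 0.961000
step 3 [1.5y] zero: DF = P = 9407/10000 ≈ 0.940700
step 4 [2y] zero: DF = P = 9059/10000 ≈ 0.905900
step 5 [2.5y] zero: DF = P = 2189/2500 ≈ 0.875600
step 6 [3y] zero: DF = P = 417/500 ≈ 0.834000
step 7 [3.5y] bond c/2=1/25: DF=(53957/50000 − 1/25·(0.980100+0.961000+0.940700+0.905900+0.875600+0.834000))/(1+1/25) = 4131/5000 ≈ 0.826200

1 1/2 9801/10000
2 1 961/1000
3 3/2 9407/10000
4 2 9059/10000
5 5/2 2189/2500
6 3 417/500
7 7/2 4131/5000
DF(2y) = 9059/10000 ≈ 0.905900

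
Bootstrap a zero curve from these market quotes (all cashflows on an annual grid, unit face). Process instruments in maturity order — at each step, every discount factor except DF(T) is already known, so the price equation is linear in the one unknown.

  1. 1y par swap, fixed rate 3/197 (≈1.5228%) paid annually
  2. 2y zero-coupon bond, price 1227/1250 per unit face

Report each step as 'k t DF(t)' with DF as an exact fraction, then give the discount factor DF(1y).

step 1 [1y] swap r/1=3/197: DF=(1 − 3/197·(0))/(1+3/197) = 197/200 ≈ 0.985000
step 2 [2y] zero: DF = P = 1227/1250 ≈ 0.981600

1 1 197/200
2 2 1227/1250
DF(1y) = 197/200 ≈ 0.985000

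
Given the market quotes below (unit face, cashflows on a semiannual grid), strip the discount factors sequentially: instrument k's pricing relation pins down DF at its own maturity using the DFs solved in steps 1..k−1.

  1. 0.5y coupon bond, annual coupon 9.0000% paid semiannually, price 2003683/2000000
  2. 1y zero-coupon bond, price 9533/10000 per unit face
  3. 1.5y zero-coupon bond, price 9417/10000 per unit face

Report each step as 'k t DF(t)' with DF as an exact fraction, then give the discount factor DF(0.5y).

1 1/2 9587/10000
2 1 9533/10000
3 3/2 9417/10000
DF(0.5y) = 9587/10000 ≈ 0.958700

step 1 [0.5y] bond c/2=9/200: DF=(2003683/2000000 − 9/200·(0))/(1+9/200) = 9587/10000 ≈ 0.958700
step 2 [1y] zero: DF = P = 9533/10000 ≈ 0.953300
step 3 [1.5y] zero: DF = P = 9417/10000 ≈ 0.941700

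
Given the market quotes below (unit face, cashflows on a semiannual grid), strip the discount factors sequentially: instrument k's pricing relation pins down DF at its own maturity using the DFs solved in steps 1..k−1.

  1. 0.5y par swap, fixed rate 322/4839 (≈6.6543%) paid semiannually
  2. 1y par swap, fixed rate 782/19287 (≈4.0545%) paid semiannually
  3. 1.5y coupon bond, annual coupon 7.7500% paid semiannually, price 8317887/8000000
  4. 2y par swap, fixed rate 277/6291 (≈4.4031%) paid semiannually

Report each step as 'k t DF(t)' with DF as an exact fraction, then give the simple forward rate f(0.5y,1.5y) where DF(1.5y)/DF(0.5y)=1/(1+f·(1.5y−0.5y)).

step 1 [0.5y] swap r/2=161/4839: DF=(1 − 161/4839·(0))/(1+161/4839) = 4839/5000 ≈ 0.967800
step 2 [1y] swap r/2=391/19287: DF=(1 − 391/19287·(0.967800))/(1+391/19287) = 9609/10000 ≈ 0.960900
step 3 [1.5y] bond c/2=31/800: DF=(8317887/8000000 − 31/800·(0.967800+0.960900))/(1+31/800) = 929/1000 ≈ 0.929000
step 4 [2y] swap r/2=277/12582: DF=(1 − 277/12582·(0.967800+0.960900+0.929000))/(1+277/12582) = 9169/10000 ≈ 0.916900

1 1/2 4839/5000
2 1 9609/10000
3 3/2 929/1000
4 2 9169/10000
f(0.5y,1.5y) = ((4839/5000)/(929/1000) − 1)/(1) = 194/4645 ≈ 4.1765%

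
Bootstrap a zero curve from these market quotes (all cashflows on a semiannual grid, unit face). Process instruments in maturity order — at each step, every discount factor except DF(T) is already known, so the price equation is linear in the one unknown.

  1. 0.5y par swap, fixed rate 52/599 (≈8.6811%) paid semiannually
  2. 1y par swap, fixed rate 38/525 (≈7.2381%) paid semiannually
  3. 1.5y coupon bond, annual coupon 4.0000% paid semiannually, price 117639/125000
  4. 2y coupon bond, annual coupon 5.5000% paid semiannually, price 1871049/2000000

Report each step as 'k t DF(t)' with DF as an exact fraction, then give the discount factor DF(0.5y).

step 1 [0.5y] swap r/2=26/599: DF=(1 − 26/599·(0))/(1+26/599) = 599/625 ≈ 0.958400
step 2 [1y] swap r/2=19/525: DF=(1 − 19/525·(0.958400))/(1+19/525) = 2329/2500 ≈ 0.931600
step 3 [1.5y] bond c/2=1/50: DF=(117639/125000 − 1/50·(0.958400+0.931600))/(1+1/50) = 1107/1250 ≈ 0.885600
step 4 [2y] bond c/2=11/400: DF=(1871049/2000000 − 11/400·(0.958400+0.931600+0.885600))/(1+11/400) = 4181/5000 ≈ 0.836200

1 1/2 599/625
2 1 2329/2500
3 3/2 1107/1250
4 2 4181/5000
DF(0.5y) = 599/625 ≈ 0.958400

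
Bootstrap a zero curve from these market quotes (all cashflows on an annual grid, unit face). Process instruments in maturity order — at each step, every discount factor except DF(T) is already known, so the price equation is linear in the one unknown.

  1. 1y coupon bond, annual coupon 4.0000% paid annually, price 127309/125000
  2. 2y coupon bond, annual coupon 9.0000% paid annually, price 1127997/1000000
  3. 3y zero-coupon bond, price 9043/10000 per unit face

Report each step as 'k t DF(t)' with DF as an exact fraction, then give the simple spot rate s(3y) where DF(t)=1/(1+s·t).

step 1 [1y] bond c/1=1/25: DF=(127309/125000 − 1/25·(0))/(1+1/25) = 9793/10000 ≈ 0.979300
step 2 [2y] bond c/1=9/100: DF=(1127997/1000000 − 9/100·(0.979300))/(1+9/100) = 477/500 ≈ 0.954000
step 3 [3y] zero: DF = P = 9043/10000 ≈ 0.904300

1 1 9793/10000
2 2 477/500
3 3 9043/10000
s(3y) = (1/(9043/10000) − 1)/(3) = 319/9043 ≈ 3.5276%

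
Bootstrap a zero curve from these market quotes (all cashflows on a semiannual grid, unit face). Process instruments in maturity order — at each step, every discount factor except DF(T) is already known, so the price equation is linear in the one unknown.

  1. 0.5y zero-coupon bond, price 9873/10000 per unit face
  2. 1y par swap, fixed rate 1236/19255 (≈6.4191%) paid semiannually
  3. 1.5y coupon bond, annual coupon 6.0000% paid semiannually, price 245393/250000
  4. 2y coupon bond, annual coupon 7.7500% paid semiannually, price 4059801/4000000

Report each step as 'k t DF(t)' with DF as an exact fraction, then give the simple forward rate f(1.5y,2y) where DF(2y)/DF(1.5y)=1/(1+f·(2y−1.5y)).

1 1/2 9873/10000
2 1 4691/5000
3 3/2 8969/10000
4 2 4359/5000
f(1.5y,2y) = ((8969/10000)/(4359/5000) − 1)/(1/2) = 251/4359 ≈ 5.7582%

step 1 [0.5y] zero: DF = P = 9873/10000 ≈ 0.987300
step 2 [1y] swap r/2=618/19255: DF=(1 − 618/19255·(0.987300))/(1+618/19255) = 4691/5000 ≈ 0.938200
step 3 [1.5y] bond c/2=3/100: DF=(245393/250000 − 3/100·(0.987300+0.938200))/(1+3/100) = 8969/10000 ≈ 0.896900
step 4 [2y] bond c/2=31/800: DF=(4059801/4000000 − 31/800·(0.987300+0.938200+0.896900))/(1+31/800) = 4359/5000 ≈ 0.871800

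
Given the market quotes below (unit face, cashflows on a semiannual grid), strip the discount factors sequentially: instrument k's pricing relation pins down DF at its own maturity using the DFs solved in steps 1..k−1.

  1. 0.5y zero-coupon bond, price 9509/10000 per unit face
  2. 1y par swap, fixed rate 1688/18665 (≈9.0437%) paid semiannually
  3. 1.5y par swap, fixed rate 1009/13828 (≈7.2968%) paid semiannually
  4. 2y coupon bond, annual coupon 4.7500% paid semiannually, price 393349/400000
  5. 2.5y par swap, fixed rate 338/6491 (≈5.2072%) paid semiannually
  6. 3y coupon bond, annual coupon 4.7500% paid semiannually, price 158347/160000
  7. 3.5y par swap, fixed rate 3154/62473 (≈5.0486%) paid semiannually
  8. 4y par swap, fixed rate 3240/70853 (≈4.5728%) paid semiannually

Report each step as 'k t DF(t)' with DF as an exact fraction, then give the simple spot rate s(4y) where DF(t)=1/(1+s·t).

step 1 [0.5y] zero: DF = P = 9509/10000 ≈ 0.950900
step 2 [1y] swap r/2=844/18665: DF=(1 − 844/18665·(0.950900))/(1+844/18665) = 2289/2500 ≈ 0.915600
step 3 [1.5y] swap r/2=1009/27656: DF=(1 − 1009/27656·(0.950900+0.915600))/(1+1009/27656) = 8991/10000 ≈ 0.899100
step 4 [2y] bond c/2=19/800: DF=(393349/400000 − 19/800·(0.950900+0.915600+0.899100))/(1+19/800) = 2241/2500 ≈ 0.896400
step 5 [2.5y] swap r/2=169/6491: DF=(1 − 169/6491·(0.950900+0.915600+0.899100+0.896400))/(1+169/6491) = 8817/10000 ≈ 0.881700
step 6 [3y] bond c/2=19/800: DF=(158347/160000 − 19/800·(0.950900+0.915600+0.899100+0.896400+0.881700))/(1+19/800) = 8613/10000 ≈ 0.861300
step 7 [3.5y] swap r/2=1577/62473: DF=(1 − 1577/62473·(0.950900+0.915600+0.899100+0.896400+0.881700+0.861300))/(1+1577/62473) = 8423/10000 ≈ 0.842300
step 8 [4y] swap r/2=1620/70853: DF=(1 − 1620/70853·(0.950900+0.915600+0.899100+0.896400+0.881700+0.861300+0.842300))/(1+1620/70853) = 419/500 ≈ 0.838000

1 1/2 9509/10000
2 1 2289/2500
3 3/2 8991/10000
4 2 2241/2500
5 5/2 8817/10000
6 3 8613/10000
7 7/2 8423/10000
8 4 419/500
s(4y) = (1/(419/500) − 1)/(4) = 81/1676 ≈ 4.8329%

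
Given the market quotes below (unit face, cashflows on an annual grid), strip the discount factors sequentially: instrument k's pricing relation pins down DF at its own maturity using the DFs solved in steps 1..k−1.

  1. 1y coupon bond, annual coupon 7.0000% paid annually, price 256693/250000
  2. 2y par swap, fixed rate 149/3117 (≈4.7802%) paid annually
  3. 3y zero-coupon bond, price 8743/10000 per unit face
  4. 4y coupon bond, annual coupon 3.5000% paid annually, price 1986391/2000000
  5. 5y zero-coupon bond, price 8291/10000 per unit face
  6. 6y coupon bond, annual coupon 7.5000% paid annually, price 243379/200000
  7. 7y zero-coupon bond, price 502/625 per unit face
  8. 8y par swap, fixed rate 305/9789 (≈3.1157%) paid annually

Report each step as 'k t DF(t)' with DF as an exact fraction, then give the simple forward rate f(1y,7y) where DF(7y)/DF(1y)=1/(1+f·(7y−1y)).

1 1 2399/2500
2 2 4553/5000
3 3 8743/10000
4 4 2167/2500
5 5 8291/10000
6 6 4111/5000
7 7 502/625
8 8 1573/2000
f(1y,7y) = ((2399/2500)/(502/625) − 1)/(6) = 391/12048 ≈ 3.2454%

step 1 [1y] bond c/1=7/100: DF=(256693/250000 − 7/100·(0))/(1+7/100) = 2399/2500 ≈ 0.959600
step 2 [2y] swap r/1=149/3117: DF=(1 − 149/3117·(0.959600))/(1+149/3117) = 4553/5000 ≈ 0.910600
step 3 [3y] zero: DF = P = 8743/10000 ≈ 0.874300
step 4 [4y] bond c/1=7/200: DF=(1986391/2000000 − 7/200·(0.959600+0.910600+0.874300))/(1+7/200) = 2167/2500 ≈ 0.866800
step 5 [5y] zero: DF = P = 8291/10000 ≈ 0.829100
step 6 [6y] bond c/1=3/40: DF=(243379/200000 − 3/40·(0.959600+0.910600+0.874300+0.866800+0.829100))/(1+3/40) = 4111/5000 ≈ 0.822200
step 7 [7y] zero: DF = P = 502/625 ≈ 0.803200
step 8 [8y] swap r/1=305/9789: DF=(1 − 305/9789·(0.959600+0.910600+0.874300+0.866800+0.829100+0.822200+0.803200))/(1+305/9789) = 1573/2000 ≈ 0.786500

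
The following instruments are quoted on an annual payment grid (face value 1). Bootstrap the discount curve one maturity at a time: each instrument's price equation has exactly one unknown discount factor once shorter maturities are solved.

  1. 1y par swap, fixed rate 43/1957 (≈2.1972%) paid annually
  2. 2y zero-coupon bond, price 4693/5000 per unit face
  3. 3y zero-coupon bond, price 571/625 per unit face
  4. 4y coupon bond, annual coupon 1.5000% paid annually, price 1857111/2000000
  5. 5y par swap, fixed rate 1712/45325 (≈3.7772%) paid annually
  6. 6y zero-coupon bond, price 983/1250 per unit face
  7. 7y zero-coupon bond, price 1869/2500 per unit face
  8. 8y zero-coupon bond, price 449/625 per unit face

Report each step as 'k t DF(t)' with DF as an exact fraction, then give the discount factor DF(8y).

1 1 1957/2000
2 2 4693/5000
3 3 571/625
4 4 873/1000
5 5 518/625
6 6 983/1250
7 7 1869/2500
8 8 449/625
DF(8y) = 449/625 ≈ 0.718400

step 1 [1y] swap r/1=43/1957: DF=(1 − 43/1957·(0))/(1+43/1957) = 1957/2000 ≈ 0.978500
step 2 [2y] zero: DF = P = 4693/5000 ≈ 0.938600
step 3 [3y] zero: DF = P = 571/625 ≈ 0.913600
step 4 [4y] bond c/1=3/200: DF=(1857111/2000000 − 3/200·(0.978500+0.938600+0.913600))/(1+3/200) = 873/1000 ≈ 0.873000
step 5 [5y] swap r/1=1712/45325: DF=(1 − 1712/45325·(0.978500+0.938600+0.913600+0.873000))/(1+1712/45325) = 518/625 ≈ 0.828800
step 6 [6y] zero: DF = P = 983/1250 ≈ 0.786400
step 7 [7y] zero: DF = P = 1869/2500 ≈ 0.747600
step 8 [8y] zero: DF = P = 449/625 ≈ 0.718400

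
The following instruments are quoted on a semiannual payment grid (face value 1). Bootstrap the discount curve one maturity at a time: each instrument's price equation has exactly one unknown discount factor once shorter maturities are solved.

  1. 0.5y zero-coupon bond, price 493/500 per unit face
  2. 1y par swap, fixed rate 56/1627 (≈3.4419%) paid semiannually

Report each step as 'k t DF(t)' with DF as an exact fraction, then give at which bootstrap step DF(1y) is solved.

1 1/2 493/500
2 1 604/625
DF(1y) is solved at step 2

step 1 [0.5y] zero: DF = P = 493/500 ≈ 0.986000
step 2 [1y] swap r/2=28/1627: DF=(1 − 28/1627·(0.986000))/(1+28/1627) = 604/625 ≈ 0.966400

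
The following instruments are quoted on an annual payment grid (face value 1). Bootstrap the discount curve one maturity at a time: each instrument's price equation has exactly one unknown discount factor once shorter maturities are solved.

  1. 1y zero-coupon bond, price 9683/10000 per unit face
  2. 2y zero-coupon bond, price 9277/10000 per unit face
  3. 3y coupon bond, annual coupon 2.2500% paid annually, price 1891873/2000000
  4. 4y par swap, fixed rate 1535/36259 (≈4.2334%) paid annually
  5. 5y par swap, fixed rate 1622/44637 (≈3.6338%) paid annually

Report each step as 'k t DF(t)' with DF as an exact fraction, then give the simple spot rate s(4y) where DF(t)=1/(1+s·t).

1 1 9683/10000
2 2 9277/10000
3 3 4417/5000
4 4 1693/2000
5 5 4189/5000
s(4y) = (1/(1693/2000) − 1)/(4) = 307/6772 ≈ 4.5334%

step 1 [1y] zero: DF = P = 9683/10000 ≈ 0.968300
step 2 [2y] zero: DF = P = 9277/10000 ≈ 0.927700
step 3 [3y] bond c/1=9/400: DF=(1891873/2000000 − 9/400·(0.968300+0.927700))/(1+9/400) = 4417/5000 ≈ 0.883400
step 4 [4y] swap r/1=1535/36259: DF=(1 − 1535/36259·(0.968300+0.927700+0.883400))/(1+1535/36259) = 1693/2000 ≈ 0.846500
step 5 [5y] swap r/1=1622/44637: DF=(1 − 1622/44637·(0.968300+0.927700+0.883400+0.846500))/(1+1622/44637) = 4189/5000 ≈ 0.837800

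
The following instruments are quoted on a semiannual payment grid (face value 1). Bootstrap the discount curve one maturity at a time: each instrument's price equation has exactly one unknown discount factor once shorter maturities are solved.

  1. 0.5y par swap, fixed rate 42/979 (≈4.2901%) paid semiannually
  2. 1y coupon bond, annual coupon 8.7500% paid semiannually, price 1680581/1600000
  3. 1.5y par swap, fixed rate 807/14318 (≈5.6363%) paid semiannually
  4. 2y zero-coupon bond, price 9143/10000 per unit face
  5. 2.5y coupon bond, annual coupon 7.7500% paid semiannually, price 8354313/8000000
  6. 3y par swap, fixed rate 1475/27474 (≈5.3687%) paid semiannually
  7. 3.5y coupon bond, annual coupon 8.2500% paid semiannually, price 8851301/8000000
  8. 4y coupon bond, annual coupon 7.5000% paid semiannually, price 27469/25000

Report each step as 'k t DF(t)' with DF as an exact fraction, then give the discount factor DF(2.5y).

step 1 [0.5y] swap r/2=21/979: DF=(1 − 21/979·(0))/(1+21/979) = 979/1000 ≈ 0.979000
step 2 [1y] bond c/2=7/160: DF=(1680581/1600000 − 7/160·(0.979000))/(1+7/160) = 9653/10000 ≈ 0.965300
step 3 [1.5y] swap r/2=807/28636: DF=(1 − 807/28636·(0.979000+0.965300))/(1+807/28636) = 9193/10000 ≈ 0.919300
step 4 [2y] zero: DF = P = 9143/10000 ≈ 0.914300
step 5 [2.5y] bond c/2=31/800: DF=(8354313/8000000 − 31/800·(0.979000+0.965300+0.919300+0.914300))/(1+31/800) = 2161/2500 ≈ 0.864400
step 6 [3y] swap r/2=1475/54948: DF=(1 − 1475/54948·(0.979000+0.965300+0.919300+0.914300+0.864400))/(1+1475/54948) = 341/400 ≈ 0.852500
step 7 [3.5y] bond c/2=33/800: DF=(8851301/8000000 − 33/800·(0.979000+0.965300+0.919300+0.914300+0.864400+0.852500))/(1+33/800) = 8449/10000 ≈ 0.844900
step 8 [4y] bond c/2=3/80: DF=(27469/25000 − 3/80·(0.979000+0.965300+0.919300+0.914300+0.864400+0.852500+0.844900))/(1+3/80) = 8299/10000 ≈ 0.829900

1 1/2 979/1000
2 1 9653/10000
3 3/2 9193/10000
4 2 9143/10000
5 5/2 2161/2500
6 3 341/400
7 7/2 8449/10000
8 4 8299/10000
DF(2.5y) = 2161/2500 ≈ 0.864400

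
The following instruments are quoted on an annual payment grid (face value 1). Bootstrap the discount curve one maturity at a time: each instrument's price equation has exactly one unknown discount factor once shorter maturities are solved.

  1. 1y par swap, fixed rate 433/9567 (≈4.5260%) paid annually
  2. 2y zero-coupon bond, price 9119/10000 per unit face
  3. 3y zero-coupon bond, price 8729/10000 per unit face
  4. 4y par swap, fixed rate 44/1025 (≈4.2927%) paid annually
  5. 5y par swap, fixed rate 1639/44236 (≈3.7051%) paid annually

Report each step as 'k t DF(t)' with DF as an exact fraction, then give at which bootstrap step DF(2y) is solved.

step 1 [1y] swap r/1=433/9567: DF=(1 − 433/9567·(0))/(1+433/9567) = 9567/10000 ≈ 0.956700
step 2 [2y] zero: DF = P = 9119/10000 ≈ 0.911900
step 3 [3y] zero: DF = P = 8729/10000 ≈ 0.872900
step 4 [4y] swap r/1=44/1025: DF=(1 − 44/1025·(0.956700+0.911900+0.872900))/(1+44/1025) = 423/500 ≈ 0.846000
step 5 [5y] swap r/1=1639/44236: DF=(1 − 1639/44236·(0.956700+0.911900+0.872900+0.846000))/(1+1639/44236) = 8361/10000 ≈ 0.836100

1 1 9567/10000
2 2 9119/10000
3 3 8729/10000
4 4 423/500
5 5 8361/10000
DF(2y) is solved at step 2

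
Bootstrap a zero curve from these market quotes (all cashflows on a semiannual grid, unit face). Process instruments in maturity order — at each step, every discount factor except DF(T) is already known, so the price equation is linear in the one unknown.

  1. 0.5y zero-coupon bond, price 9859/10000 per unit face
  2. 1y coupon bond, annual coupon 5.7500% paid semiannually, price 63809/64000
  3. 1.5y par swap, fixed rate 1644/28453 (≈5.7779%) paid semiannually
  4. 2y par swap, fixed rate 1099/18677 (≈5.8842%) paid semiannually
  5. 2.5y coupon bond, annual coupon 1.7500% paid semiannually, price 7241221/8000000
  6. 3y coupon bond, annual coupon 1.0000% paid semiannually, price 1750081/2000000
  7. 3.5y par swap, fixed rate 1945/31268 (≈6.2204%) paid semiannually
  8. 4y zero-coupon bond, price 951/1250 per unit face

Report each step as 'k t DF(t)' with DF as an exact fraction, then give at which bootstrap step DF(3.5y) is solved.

1 1/2 9859/10000
2 1 1177/1250
3 3/2 4589/5000
4 2 8901/10000
5 5/2 8649/10000
6 3 4239/5000
7 7/2 1611/2000
8 4 951/1250
DF(3.5y) is solved at step 7

step 1 [0.5y] zero: DF = P = 9859/10000 ≈ 0.985900
step 2 [1y] bond c/2=23/800: DF=(63809/64000 − 23/800·(0.985900))/(1+23/800) = 1177/1250 ≈ 0.941600
step 3 [1.5y] swap r/2=822/28453: DF=(1 − 822/28453·(0.985900+0.941600))/(1+822/28453) = 4589/5000 ≈ 0.917800
step 4 [2y] swap r/2=1099/37354: DF=(1 − 1099/37354·(0.985900+0.941600+0.917800))/(1+1099/37354) = 8901/10000 ≈ 0.890100
step 5 [2.5y] bond c/2=7/800: DF=(7241221/8000000 − 7/800·(0.985900+0.941600+0.917800+0.890100))/(1+7/800) = 8649/10000 ≈ 0.864900
step 6 [3y] bond c/2=1/200: DF=(1750081/2000000 − 1/200·(0.985900+0.941600+0.917800+0.890100+0.864900))/(1+1/200) = 4239/5000 ≈ 0.847800
step 7 [3.5y] swap r/2=1945/62536: DF=(1 − 1945/62536·(0.985900+0.941600+0.917800+0.890100+0.864900+0.847800))/(1+1945/62536) = 1611/2000 ≈ 0.805500
step 8 [4y] zero: DF = P = 951/1250 ≈ 0.760800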